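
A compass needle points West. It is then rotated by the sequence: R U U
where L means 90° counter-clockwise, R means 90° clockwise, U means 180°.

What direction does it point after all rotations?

Answer: Final heading: North

Derivation:
Start: West
  R (right (90° clockwise)) -> North
  U (U-turn (180°)) -> South
  U (U-turn (180°)) -> North
Final: North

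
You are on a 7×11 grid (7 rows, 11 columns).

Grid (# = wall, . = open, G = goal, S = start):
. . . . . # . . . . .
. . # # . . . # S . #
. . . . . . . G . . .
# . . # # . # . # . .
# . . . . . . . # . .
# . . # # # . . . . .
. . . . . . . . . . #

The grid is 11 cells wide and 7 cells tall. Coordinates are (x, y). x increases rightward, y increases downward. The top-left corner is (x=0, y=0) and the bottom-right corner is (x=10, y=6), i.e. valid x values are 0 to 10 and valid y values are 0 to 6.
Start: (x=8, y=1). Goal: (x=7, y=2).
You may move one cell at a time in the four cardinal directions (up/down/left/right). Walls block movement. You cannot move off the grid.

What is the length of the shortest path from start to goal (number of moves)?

Answer: Shortest path length: 2

Derivation:
BFS from (x=8, y=1) until reaching (x=7, y=2):
  Distance 0: (x=8, y=1)
  Distance 1: (x=8, y=0), (x=9, y=1), (x=8, y=2)
  Distance 2: (x=7, y=0), (x=9, y=0), (x=7, y=2), (x=9, y=2)  <- goal reached here
One shortest path (2 moves): (x=8, y=1) -> (x=8, y=2) -> (x=7, y=2)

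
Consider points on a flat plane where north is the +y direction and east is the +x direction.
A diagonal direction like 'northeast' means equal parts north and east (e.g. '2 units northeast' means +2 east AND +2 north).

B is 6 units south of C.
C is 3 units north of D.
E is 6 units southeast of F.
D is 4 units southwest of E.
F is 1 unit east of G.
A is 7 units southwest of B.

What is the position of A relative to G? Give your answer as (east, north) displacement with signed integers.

Place G at the origin (east=0, north=0).
  F is 1 unit east of G: delta (east=+1, north=+0); F at (east=1, north=0).
  E is 6 units southeast of F: delta (east=+6, north=-6); E at (east=7, north=-6).
  D is 4 units southwest of E: delta (east=-4, north=-4); D at (east=3, north=-10).
  C is 3 units north of D: delta (east=+0, north=+3); C at (east=3, north=-7).
  B is 6 units south of C: delta (east=+0, north=-6); B at (east=3, north=-13).
  A is 7 units southwest of B: delta (east=-7, north=-7); A at (east=-4, north=-20).
Therefore A relative to G: (east=-4, north=-20).

Answer: A is at (east=-4, north=-20) relative to G.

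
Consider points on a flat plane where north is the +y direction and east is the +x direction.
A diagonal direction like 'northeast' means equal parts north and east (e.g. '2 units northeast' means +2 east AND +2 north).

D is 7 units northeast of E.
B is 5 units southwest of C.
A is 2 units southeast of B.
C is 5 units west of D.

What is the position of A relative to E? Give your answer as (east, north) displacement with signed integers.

Place E at the origin (east=0, north=0).
  D is 7 units northeast of E: delta (east=+7, north=+7); D at (east=7, north=7).
  C is 5 units west of D: delta (east=-5, north=+0); C at (east=2, north=7).
  B is 5 units southwest of C: delta (east=-5, north=-5); B at (east=-3, north=2).
  A is 2 units southeast of B: delta (east=+2, north=-2); A at (east=-1, north=0).
Therefore A relative to E: (east=-1, north=0).

Answer: A is at (east=-1, north=0) relative to E.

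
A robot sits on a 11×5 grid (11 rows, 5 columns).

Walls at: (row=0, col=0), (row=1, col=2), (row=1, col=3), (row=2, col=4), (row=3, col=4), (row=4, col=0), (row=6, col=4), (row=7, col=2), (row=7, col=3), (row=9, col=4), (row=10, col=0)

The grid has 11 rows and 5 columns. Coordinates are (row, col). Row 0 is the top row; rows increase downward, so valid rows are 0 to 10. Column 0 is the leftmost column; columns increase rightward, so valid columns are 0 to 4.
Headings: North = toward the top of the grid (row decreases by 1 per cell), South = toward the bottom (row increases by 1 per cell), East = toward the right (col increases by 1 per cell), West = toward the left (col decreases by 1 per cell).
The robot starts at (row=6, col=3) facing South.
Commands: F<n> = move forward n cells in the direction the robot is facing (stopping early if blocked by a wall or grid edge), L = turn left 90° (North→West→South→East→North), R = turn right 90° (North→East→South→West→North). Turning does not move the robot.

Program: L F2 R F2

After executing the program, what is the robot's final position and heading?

Answer: Final position: (row=6, col=3), facing South

Derivation:
Start: (row=6, col=3), facing South
  L: turn left, now facing East
  F2: move forward 0/2 (blocked), now at (row=6, col=3)
  R: turn right, now facing South
  F2: move forward 0/2 (blocked), now at (row=6, col=3)
Final: (row=6, col=3), facing South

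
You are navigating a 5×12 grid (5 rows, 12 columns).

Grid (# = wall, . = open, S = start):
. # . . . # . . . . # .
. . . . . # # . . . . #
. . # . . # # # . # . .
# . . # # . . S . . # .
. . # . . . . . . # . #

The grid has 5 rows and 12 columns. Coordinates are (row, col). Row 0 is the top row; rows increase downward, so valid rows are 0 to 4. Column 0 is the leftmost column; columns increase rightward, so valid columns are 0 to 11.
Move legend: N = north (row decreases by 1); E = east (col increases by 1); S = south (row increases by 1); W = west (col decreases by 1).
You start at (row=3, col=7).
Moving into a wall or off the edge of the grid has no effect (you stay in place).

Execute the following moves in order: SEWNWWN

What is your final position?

Start: (row=3, col=7)
  S (south): (row=3, col=7) -> (row=4, col=7)
  E (east): (row=4, col=7) -> (row=4, col=8)
  W (west): (row=4, col=8) -> (row=4, col=7)
  N (north): (row=4, col=7) -> (row=3, col=7)
  W (west): (row=3, col=7) -> (row=3, col=6)
  W (west): (row=3, col=6) -> (row=3, col=5)
  N (north): blocked, stay at (row=3, col=5)
Final: (row=3, col=5)

Answer: Final position: (row=3, col=5)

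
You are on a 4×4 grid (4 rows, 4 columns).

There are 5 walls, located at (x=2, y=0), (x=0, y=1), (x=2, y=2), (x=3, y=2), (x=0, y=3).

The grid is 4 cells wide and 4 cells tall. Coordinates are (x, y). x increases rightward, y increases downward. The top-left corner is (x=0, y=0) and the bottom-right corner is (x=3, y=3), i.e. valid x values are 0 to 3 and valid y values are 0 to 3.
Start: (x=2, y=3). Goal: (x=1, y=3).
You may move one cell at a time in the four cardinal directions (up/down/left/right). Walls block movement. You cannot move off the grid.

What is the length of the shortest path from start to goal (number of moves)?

Answer: Shortest path length: 1

Derivation:
BFS from (x=2, y=3) until reaching (x=1, y=3):
  Distance 0: (x=2, y=3)
  Distance 1: (x=1, y=3), (x=3, y=3)  <- goal reached here
One shortest path (1 moves): (x=2, y=3) -> (x=1, y=3)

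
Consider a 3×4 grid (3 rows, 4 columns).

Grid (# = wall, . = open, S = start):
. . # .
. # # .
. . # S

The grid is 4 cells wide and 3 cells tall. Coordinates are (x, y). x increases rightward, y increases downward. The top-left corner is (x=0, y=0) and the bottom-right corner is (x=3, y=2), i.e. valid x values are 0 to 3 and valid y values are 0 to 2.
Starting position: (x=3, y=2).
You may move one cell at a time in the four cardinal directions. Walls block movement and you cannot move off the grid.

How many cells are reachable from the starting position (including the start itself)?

BFS flood-fill from (x=3, y=2):
  Distance 0: (x=3, y=2)
  Distance 1: (x=3, y=1)
  Distance 2: (x=3, y=0)
Total reachable: 3 (grid has 8 open cells total)

Answer: Reachable cells: 3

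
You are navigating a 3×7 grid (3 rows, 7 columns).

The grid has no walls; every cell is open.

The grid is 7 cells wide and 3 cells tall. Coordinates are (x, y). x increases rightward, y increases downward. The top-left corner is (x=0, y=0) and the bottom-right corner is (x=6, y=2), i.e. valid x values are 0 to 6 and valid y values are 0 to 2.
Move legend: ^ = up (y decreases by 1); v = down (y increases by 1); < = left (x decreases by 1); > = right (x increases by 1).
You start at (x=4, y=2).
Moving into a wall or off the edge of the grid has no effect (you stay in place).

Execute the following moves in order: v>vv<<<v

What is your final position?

Start: (x=4, y=2)
  v (down): blocked, stay at (x=4, y=2)
  > (right): (x=4, y=2) -> (x=5, y=2)
  v (down): blocked, stay at (x=5, y=2)
  v (down): blocked, stay at (x=5, y=2)
  < (left): (x=5, y=2) -> (x=4, y=2)
  < (left): (x=4, y=2) -> (x=3, y=2)
  < (left): (x=3, y=2) -> (x=2, y=2)
  v (down): blocked, stay at (x=2, y=2)
Final: (x=2, y=2)

Answer: Final position: (x=2, y=2)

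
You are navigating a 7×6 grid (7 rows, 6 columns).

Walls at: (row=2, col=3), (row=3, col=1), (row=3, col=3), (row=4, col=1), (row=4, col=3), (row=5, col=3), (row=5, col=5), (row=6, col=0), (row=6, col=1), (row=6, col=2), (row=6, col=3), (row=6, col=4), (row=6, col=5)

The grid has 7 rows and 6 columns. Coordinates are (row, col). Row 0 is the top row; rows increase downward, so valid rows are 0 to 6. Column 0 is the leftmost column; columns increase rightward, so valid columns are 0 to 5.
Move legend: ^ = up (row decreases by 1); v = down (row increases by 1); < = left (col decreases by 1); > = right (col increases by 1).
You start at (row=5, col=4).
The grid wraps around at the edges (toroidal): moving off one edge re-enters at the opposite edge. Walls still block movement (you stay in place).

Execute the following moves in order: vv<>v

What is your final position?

Start: (row=5, col=4)
  v (down): blocked, stay at (row=5, col=4)
  v (down): blocked, stay at (row=5, col=4)
  < (left): blocked, stay at (row=5, col=4)
  > (right): blocked, stay at (row=5, col=4)
  v (down): blocked, stay at (row=5, col=4)
Final: (row=5, col=4)

Answer: Final position: (row=5, col=4)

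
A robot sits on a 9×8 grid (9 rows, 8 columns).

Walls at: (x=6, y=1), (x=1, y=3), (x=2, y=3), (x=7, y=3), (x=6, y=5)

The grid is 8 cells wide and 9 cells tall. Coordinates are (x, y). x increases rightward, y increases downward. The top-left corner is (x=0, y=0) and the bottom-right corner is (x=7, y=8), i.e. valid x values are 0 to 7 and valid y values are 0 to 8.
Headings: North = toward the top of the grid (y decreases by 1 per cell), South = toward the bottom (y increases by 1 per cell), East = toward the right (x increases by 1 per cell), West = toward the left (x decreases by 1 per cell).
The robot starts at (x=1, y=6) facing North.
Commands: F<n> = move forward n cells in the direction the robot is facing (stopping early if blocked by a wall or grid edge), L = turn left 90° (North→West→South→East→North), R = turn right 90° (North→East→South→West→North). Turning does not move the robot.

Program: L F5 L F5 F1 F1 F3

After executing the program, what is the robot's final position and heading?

Start: (x=1, y=6), facing North
  L: turn left, now facing West
  F5: move forward 1/5 (blocked), now at (x=0, y=6)
  L: turn left, now facing South
  F5: move forward 2/5 (blocked), now at (x=0, y=8)
  F1: move forward 0/1 (blocked), now at (x=0, y=8)
  F1: move forward 0/1 (blocked), now at (x=0, y=8)
  F3: move forward 0/3 (blocked), now at (x=0, y=8)
Final: (x=0, y=8), facing South

Answer: Final position: (x=0, y=8), facing South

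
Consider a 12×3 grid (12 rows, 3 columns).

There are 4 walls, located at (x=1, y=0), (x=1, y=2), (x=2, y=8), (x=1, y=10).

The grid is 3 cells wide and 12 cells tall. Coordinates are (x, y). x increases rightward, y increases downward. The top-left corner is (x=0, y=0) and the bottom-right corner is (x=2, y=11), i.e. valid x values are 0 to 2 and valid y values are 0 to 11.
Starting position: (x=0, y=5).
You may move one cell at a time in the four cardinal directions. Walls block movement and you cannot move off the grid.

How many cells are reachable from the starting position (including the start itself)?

Answer: Reachable cells: 32

Derivation:
BFS flood-fill from (x=0, y=5):
  Distance 0: (x=0, y=5)
  Distance 1: (x=0, y=4), (x=1, y=5), (x=0, y=6)
  Distance 2: (x=0, y=3), (x=1, y=4), (x=2, y=5), (x=1, y=6), (x=0, y=7)
  Distance 3: (x=0, y=2), (x=1, y=3), (x=2, y=4), (x=2, y=6), (x=1, y=7), (x=0, y=8)
  Distance 4: (x=0, y=1), (x=2, y=3), (x=2, y=7), (x=1, y=8), (x=0, y=9)
  Distance 5: (x=0, y=0), (x=1, y=1), (x=2, y=2), (x=1, y=9), (x=0, y=10)
  Distance 6: (x=2, y=1), (x=2, y=9), (x=0, y=11)
  Distance 7: (x=2, y=0), (x=2, y=10), (x=1, y=11)
  Distance 8: (x=2, y=11)
Total reachable: 32 (grid has 32 open cells total)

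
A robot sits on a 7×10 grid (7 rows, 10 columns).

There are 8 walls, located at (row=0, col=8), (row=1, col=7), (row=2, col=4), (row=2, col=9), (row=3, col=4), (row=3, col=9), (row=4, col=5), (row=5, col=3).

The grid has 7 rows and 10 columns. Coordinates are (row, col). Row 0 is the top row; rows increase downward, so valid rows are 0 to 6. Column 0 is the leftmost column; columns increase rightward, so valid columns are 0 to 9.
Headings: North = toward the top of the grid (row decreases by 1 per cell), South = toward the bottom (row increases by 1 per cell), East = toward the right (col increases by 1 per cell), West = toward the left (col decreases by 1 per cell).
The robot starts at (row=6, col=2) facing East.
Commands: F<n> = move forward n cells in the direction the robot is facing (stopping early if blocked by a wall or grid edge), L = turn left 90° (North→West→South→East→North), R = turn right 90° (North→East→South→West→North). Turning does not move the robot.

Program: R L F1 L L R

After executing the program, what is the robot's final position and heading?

Start: (row=6, col=2), facing East
  R: turn right, now facing South
  L: turn left, now facing East
  F1: move forward 1, now at (row=6, col=3)
  L: turn left, now facing North
  L: turn left, now facing West
  R: turn right, now facing North
Final: (row=6, col=3), facing North

Answer: Final position: (row=6, col=3), facing North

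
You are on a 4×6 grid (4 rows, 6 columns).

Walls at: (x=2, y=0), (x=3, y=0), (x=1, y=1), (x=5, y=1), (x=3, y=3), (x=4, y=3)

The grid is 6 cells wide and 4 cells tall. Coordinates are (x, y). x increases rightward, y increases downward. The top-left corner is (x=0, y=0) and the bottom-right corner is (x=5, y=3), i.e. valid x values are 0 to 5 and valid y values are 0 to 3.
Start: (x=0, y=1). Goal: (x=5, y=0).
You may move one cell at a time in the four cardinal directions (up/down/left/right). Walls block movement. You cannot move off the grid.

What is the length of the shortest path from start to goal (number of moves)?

BFS from (x=0, y=1) until reaching (x=5, y=0):
  Distance 0: (x=0, y=1)
  Distance 1: (x=0, y=0), (x=0, y=2)
  Distance 2: (x=1, y=0), (x=1, y=2), (x=0, y=3)
  Distance 3: (x=2, y=2), (x=1, y=3)
  Distance 4: (x=2, y=1), (x=3, y=2), (x=2, y=3)
  Distance 5: (x=3, y=1), (x=4, y=2)
  Distance 6: (x=4, y=1), (x=5, y=2)
  Distance 7: (x=4, y=0), (x=5, y=3)
  Distance 8: (x=5, y=0)  <- goal reached here
One shortest path (8 moves): (x=0, y=1) -> (x=0, y=2) -> (x=1, y=2) -> (x=2, y=2) -> (x=3, y=2) -> (x=4, y=2) -> (x=4, y=1) -> (x=4, y=0) -> (x=5, y=0)

Answer: Shortest path length: 8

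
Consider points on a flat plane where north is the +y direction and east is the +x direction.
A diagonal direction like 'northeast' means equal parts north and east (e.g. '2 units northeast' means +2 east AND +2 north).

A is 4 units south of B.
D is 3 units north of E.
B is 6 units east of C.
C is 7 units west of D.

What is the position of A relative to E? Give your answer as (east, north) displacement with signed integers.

Answer: A is at (east=-1, north=-1) relative to E.

Derivation:
Place E at the origin (east=0, north=0).
  D is 3 units north of E: delta (east=+0, north=+3); D at (east=0, north=3).
  C is 7 units west of D: delta (east=-7, north=+0); C at (east=-7, north=3).
  B is 6 units east of C: delta (east=+6, north=+0); B at (east=-1, north=3).
  A is 4 units south of B: delta (east=+0, north=-4); A at (east=-1, north=-1).
Therefore A relative to E: (east=-1, north=-1).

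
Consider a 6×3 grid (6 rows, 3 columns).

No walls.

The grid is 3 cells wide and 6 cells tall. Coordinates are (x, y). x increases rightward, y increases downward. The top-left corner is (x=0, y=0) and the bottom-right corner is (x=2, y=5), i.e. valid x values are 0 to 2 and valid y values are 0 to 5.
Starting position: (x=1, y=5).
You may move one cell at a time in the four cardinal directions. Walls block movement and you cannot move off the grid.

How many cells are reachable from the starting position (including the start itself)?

Answer: Reachable cells: 18

Derivation:
BFS flood-fill from (x=1, y=5):
  Distance 0: (x=1, y=5)
  Distance 1: (x=1, y=4), (x=0, y=5), (x=2, y=5)
  Distance 2: (x=1, y=3), (x=0, y=4), (x=2, y=4)
  Distance 3: (x=1, y=2), (x=0, y=3), (x=2, y=3)
  Distance 4: (x=1, y=1), (x=0, y=2), (x=2, y=2)
  Distance 5: (x=1, y=0), (x=0, y=1), (x=2, y=1)
  Distance 6: (x=0, y=0), (x=2, y=0)
Total reachable: 18 (grid has 18 open cells total)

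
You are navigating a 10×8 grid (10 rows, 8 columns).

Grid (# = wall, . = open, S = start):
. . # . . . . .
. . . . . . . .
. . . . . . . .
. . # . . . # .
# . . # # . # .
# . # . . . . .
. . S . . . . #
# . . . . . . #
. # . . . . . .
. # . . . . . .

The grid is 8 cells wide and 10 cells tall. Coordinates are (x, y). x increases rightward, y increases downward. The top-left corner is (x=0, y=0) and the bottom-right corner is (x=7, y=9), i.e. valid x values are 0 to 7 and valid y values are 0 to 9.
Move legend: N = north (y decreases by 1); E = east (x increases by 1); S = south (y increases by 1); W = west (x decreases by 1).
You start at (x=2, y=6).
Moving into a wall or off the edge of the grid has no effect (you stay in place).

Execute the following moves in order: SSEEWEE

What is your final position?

Answer: Final position: (x=5, y=8)

Derivation:
Start: (x=2, y=6)
  S (south): (x=2, y=6) -> (x=2, y=7)
  S (south): (x=2, y=7) -> (x=2, y=8)
  E (east): (x=2, y=8) -> (x=3, y=8)
  E (east): (x=3, y=8) -> (x=4, y=8)
  W (west): (x=4, y=8) -> (x=3, y=8)
  E (east): (x=3, y=8) -> (x=4, y=8)
  E (east): (x=4, y=8) -> (x=5, y=8)
Final: (x=5, y=8)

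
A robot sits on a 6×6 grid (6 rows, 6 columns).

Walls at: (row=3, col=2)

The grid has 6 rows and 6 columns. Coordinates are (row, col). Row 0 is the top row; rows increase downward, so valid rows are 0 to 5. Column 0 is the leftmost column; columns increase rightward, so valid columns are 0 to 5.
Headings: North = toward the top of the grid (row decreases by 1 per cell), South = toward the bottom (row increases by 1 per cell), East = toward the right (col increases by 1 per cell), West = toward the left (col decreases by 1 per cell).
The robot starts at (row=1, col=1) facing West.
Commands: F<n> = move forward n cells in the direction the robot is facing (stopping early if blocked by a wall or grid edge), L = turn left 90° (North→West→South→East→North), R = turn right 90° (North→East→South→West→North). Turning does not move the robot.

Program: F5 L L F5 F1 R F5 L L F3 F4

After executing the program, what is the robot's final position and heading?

Start: (row=1, col=1), facing West
  F5: move forward 1/5 (blocked), now at (row=1, col=0)
  L: turn left, now facing South
  L: turn left, now facing East
  F5: move forward 5, now at (row=1, col=5)
  F1: move forward 0/1 (blocked), now at (row=1, col=5)
  R: turn right, now facing South
  F5: move forward 4/5 (blocked), now at (row=5, col=5)
  L: turn left, now facing East
  L: turn left, now facing North
  F3: move forward 3, now at (row=2, col=5)
  F4: move forward 2/4 (blocked), now at (row=0, col=5)
Final: (row=0, col=5), facing North

Answer: Final position: (row=0, col=5), facing North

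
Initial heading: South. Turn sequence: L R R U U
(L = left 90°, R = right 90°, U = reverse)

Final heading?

Answer: Final heading: West

Derivation:
Start: South
  L (left (90° counter-clockwise)) -> East
  R (right (90° clockwise)) -> South
  R (right (90° clockwise)) -> West
  U (U-turn (180°)) -> East
  U (U-turn (180°)) -> West
Final: West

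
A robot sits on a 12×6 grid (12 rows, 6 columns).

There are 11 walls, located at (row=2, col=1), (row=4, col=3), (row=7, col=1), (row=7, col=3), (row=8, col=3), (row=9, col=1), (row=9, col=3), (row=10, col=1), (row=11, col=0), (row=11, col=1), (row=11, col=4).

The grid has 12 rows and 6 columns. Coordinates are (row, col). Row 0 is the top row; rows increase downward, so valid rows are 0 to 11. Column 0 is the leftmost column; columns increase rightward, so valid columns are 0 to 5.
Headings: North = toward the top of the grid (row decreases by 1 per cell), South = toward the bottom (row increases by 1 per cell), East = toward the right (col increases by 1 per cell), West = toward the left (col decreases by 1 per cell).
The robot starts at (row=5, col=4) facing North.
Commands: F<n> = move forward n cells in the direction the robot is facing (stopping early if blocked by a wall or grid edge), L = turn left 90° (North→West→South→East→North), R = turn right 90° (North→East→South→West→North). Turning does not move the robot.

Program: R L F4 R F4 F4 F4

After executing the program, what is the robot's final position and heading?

Start: (row=5, col=4), facing North
  R: turn right, now facing East
  L: turn left, now facing North
  F4: move forward 4, now at (row=1, col=4)
  R: turn right, now facing East
  F4: move forward 1/4 (blocked), now at (row=1, col=5)
  F4: move forward 0/4 (blocked), now at (row=1, col=5)
  F4: move forward 0/4 (blocked), now at (row=1, col=5)
Final: (row=1, col=5), facing East

Answer: Final position: (row=1, col=5), facing East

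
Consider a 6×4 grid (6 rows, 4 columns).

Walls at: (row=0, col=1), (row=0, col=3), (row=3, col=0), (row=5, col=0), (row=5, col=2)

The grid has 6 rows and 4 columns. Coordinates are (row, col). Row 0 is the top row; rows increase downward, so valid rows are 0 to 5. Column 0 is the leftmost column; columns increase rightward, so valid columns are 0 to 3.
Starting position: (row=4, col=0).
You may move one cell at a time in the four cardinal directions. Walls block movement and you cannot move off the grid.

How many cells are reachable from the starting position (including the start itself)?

Answer: Reachable cells: 19

Derivation:
BFS flood-fill from (row=4, col=0):
  Distance 0: (row=4, col=0)
  Distance 1: (row=4, col=1)
  Distance 2: (row=3, col=1), (row=4, col=2), (row=5, col=1)
  Distance 3: (row=2, col=1), (row=3, col=2), (row=4, col=3)
  Distance 4: (row=1, col=1), (row=2, col=0), (row=2, col=2), (row=3, col=3), (row=5, col=3)
  Distance 5: (row=1, col=0), (row=1, col=2), (row=2, col=3)
  Distance 6: (row=0, col=0), (row=0, col=2), (row=1, col=3)
Total reachable: 19 (grid has 19 open cells total)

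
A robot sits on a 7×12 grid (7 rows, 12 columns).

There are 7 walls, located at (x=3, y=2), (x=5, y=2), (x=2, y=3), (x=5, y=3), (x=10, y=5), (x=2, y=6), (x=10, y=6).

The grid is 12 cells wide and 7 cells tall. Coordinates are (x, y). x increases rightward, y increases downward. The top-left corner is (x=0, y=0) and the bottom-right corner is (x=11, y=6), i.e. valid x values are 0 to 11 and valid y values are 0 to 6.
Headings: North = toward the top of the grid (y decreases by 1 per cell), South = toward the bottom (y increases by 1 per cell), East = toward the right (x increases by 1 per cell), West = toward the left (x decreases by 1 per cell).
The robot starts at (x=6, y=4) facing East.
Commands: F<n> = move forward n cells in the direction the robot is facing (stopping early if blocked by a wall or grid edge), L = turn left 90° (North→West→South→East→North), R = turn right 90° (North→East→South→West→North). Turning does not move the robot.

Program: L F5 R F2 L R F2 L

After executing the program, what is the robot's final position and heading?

Start: (x=6, y=4), facing East
  L: turn left, now facing North
  F5: move forward 4/5 (blocked), now at (x=6, y=0)
  R: turn right, now facing East
  F2: move forward 2, now at (x=8, y=0)
  L: turn left, now facing North
  R: turn right, now facing East
  F2: move forward 2, now at (x=10, y=0)
  L: turn left, now facing North
Final: (x=10, y=0), facing North

Answer: Final position: (x=10, y=0), facing North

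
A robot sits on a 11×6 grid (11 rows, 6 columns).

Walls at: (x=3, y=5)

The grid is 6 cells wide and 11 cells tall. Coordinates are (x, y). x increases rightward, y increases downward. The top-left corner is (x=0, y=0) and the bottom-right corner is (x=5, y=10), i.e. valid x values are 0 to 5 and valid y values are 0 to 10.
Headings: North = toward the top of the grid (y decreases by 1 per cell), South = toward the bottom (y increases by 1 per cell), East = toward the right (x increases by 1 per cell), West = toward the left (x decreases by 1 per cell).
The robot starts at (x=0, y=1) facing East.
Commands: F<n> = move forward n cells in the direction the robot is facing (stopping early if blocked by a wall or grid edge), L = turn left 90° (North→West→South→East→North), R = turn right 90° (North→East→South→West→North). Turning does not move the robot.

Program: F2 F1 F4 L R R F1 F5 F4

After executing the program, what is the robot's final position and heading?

Answer: Final position: (x=5, y=10), facing South

Derivation:
Start: (x=0, y=1), facing East
  F2: move forward 2, now at (x=2, y=1)
  F1: move forward 1, now at (x=3, y=1)
  F4: move forward 2/4 (blocked), now at (x=5, y=1)
  L: turn left, now facing North
  R: turn right, now facing East
  R: turn right, now facing South
  F1: move forward 1, now at (x=5, y=2)
  F5: move forward 5, now at (x=5, y=7)
  F4: move forward 3/4 (blocked), now at (x=5, y=10)
Final: (x=5, y=10), facing South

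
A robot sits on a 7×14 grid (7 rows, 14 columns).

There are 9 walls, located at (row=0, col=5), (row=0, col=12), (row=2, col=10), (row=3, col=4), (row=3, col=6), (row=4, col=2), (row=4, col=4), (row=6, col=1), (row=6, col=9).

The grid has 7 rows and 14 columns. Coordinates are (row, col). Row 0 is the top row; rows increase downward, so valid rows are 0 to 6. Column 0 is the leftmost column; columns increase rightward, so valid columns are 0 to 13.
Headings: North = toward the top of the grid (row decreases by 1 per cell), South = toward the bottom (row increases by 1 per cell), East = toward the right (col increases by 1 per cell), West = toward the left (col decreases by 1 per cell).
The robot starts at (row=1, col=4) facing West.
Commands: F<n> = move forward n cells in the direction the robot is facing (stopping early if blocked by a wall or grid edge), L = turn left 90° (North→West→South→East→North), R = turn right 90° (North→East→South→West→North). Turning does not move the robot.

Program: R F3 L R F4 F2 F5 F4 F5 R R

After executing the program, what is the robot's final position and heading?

Start: (row=1, col=4), facing West
  R: turn right, now facing North
  F3: move forward 1/3 (blocked), now at (row=0, col=4)
  L: turn left, now facing West
  R: turn right, now facing North
  F4: move forward 0/4 (blocked), now at (row=0, col=4)
  F2: move forward 0/2 (blocked), now at (row=0, col=4)
  F5: move forward 0/5 (blocked), now at (row=0, col=4)
  F4: move forward 0/4 (blocked), now at (row=0, col=4)
  F5: move forward 0/5 (blocked), now at (row=0, col=4)
  R: turn right, now facing East
  R: turn right, now facing South
Final: (row=0, col=4), facing South

Answer: Final position: (row=0, col=4), facing South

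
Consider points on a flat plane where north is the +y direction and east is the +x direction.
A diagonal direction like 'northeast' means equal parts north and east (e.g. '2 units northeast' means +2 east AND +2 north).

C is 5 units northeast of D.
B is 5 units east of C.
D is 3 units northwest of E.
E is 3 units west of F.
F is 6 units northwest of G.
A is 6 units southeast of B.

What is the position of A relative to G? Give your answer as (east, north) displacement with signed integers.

Place G at the origin (east=0, north=0).
  F is 6 units northwest of G: delta (east=-6, north=+6); F at (east=-6, north=6).
  E is 3 units west of F: delta (east=-3, north=+0); E at (east=-9, north=6).
  D is 3 units northwest of E: delta (east=-3, north=+3); D at (east=-12, north=9).
  C is 5 units northeast of D: delta (east=+5, north=+5); C at (east=-7, north=14).
  B is 5 units east of C: delta (east=+5, north=+0); B at (east=-2, north=14).
  A is 6 units southeast of B: delta (east=+6, north=-6); A at (east=4, north=8).
Therefore A relative to G: (east=4, north=8).

Answer: A is at (east=4, north=8) relative to G.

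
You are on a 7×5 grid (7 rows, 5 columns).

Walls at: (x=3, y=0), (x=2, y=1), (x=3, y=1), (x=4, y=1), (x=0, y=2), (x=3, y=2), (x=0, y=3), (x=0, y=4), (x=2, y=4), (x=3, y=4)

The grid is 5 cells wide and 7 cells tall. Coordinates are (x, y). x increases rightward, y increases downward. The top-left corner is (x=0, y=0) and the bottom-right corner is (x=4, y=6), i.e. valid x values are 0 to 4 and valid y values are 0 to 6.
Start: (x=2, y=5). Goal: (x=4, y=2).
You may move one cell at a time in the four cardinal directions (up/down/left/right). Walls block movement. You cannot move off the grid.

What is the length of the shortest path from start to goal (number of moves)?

Answer: Shortest path length: 5

Derivation:
BFS from (x=2, y=5) until reaching (x=4, y=2):
  Distance 0: (x=2, y=5)
  Distance 1: (x=1, y=5), (x=3, y=5), (x=2, y=6)
  Distance 2: (x=1, y=4), (x=0, y=5), (x=4, y=5), (x=1, y=6), (x=3, y=6)
  Distance 3: (x=1, y=3), (x=4, y=4), (x=0, y=6), (x=4, y=6)
  Distance 4: (x=1, y=2), (x=2, y=3), (x=4, y=3)
  Distance 5: (x=1, y=1), (x=2, y=2), (x=4, y=2), (x=3, y=3)  <- goal reached here
One shortest path (5 moves): (x=2, y=5) -> (x=3, y=5) -> (x=4, y=5) -> (x=4, y=4) -> (x=4, y=3) -> (x=4, y=2)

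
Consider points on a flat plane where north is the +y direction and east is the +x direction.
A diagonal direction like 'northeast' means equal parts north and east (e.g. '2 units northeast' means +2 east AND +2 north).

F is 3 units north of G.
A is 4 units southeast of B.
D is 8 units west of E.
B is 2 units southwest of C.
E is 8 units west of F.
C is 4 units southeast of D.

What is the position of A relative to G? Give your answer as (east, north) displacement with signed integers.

Answer: A is at (east=-10, north=-7) relative to G.

Derivation:
Place G at the origin (east=0, north=0).
  F is 3 units north of G: delta (east=+0, north=+3); F at (east=0, north=3).
  E is 8 units west of F: delta (east=-8, north=+0); E at (east=-8, north=3).
  D is 8 units west of E: delta (east=-8, north=+0); D at (east=-16, north=3).
  C is 4 units southeast of D: delta (east=+4, north=-4); C at (east=-12, north=-1).
  B is 2 units southwest of C: delta (east=-2, north=-2); B at (east=-14, north=-3).
  A is 4 units southeast of B: delta (east=+4, north=-4); A at (east=-10, north=-7).
Therefore A relative to G: (east=-10, north=-7).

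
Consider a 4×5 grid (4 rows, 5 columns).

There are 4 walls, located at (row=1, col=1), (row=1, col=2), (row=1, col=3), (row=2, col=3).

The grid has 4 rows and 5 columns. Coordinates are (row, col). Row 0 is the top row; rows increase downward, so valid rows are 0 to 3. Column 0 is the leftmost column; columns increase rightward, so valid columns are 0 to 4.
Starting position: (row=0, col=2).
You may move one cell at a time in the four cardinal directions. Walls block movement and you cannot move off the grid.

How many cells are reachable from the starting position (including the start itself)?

BFS flood-fill from (row=0, col=2):
  Distance 0: (row=0, col=2)
  Distance 1: (row=0, col=1), (row=0, col=3)
  Distance 2: (row=0, col=0), (row=0, col=4)
  Distance 3: (row=1, col=0), (row=1, col=4)
  Distance 4: (row=2, col=0), (row=2, col=4)
  Distance 5: (row=2, col=1), (row=3, col=0), (row=3, col=4)
  Distance 6: (row=2, col=2), (row=3, col=1), (row=3, col=3)
  Distance 7: (row=3, col=2)
Total reachable: 16 (grid has 16 open cells total)

Answer: Reachable cells: 16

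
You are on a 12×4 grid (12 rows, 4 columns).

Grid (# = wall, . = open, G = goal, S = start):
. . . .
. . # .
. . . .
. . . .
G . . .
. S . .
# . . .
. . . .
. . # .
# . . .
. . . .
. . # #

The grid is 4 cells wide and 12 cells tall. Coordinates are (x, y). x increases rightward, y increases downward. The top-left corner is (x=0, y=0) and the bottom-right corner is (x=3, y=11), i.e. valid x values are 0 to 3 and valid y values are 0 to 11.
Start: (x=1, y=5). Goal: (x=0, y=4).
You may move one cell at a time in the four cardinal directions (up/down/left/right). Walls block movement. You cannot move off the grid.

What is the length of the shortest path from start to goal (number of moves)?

Answer: Shortest path length: 2

Derivation:
BFS from (x=1, y=5) until reaching (x=0, y=4):
  Distance 0: (x=1, y=5)
  Distance 1: (x=1, y=4), (x=0, y=5), (x=2, y=5), (x=1, y=6)
  Distance 2: (x=1, y=3), (x=0, y=4), (x=2, y=4), (x=3, y=5), (x=2, y=6), (x=1, y=7)  <- goal reached here
One shortest path (2 moves): (x=1, y=5) -> (x=0, y=5) -> (x=0, y=4)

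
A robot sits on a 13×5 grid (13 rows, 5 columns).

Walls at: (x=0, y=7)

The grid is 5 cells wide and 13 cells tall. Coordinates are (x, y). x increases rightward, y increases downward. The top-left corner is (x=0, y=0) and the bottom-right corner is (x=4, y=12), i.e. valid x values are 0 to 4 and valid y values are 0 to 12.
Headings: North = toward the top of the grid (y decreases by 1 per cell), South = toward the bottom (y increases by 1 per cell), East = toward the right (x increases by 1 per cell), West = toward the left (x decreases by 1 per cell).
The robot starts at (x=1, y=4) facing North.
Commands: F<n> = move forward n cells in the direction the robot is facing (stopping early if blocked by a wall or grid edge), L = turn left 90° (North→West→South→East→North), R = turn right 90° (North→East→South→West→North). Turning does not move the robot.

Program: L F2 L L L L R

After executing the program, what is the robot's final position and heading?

Answer: Final position: (x=0, y=4), facing North

Derivation:
Start: (x=1, y=4), facing North
  L: turn left, now facing West
  F2: move forward 1/2 (blocked), now at (x=0, y=4)
  L: turn left, now facing South
  L: turn left, now facing East
  L: turn left, now facing North
  L: turn left, now facing West
  R: turn right, now facing North
Final: (x=0, y=4), facing North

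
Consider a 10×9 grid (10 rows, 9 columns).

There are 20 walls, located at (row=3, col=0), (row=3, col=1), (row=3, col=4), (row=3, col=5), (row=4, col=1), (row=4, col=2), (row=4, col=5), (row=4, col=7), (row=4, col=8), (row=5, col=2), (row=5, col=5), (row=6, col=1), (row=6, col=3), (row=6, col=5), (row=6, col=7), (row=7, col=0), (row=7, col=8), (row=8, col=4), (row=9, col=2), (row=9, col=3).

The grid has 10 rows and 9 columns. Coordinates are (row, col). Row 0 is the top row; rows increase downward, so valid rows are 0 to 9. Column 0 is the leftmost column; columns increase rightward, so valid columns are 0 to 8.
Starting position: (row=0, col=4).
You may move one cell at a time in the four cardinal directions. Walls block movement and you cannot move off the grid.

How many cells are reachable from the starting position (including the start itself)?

BFS flood-fill from (row=0, col=4):
  Distance 0: (row=0, col=4)
  Distance 1: (row=0, col=3), (row=0, col=5), (row=1, col=4)
  Distance 2: (row=0, col=2), (row=0, col=6), (row=1, col=3), (row=1, col=5), (row=2, col=4)
  Distance 3: (row=0, col=1), (row=0, col=7), (row=1, col=2), (row=1, col=6), (row=2, col=3), (row=2, col=5)
  Distance 4: (row=0, col=0), (row=0, col=8), (row=1, col=1), (row=1, col=7), (row=2, col=2), (row=2, col=6), (row=3, col=3)
  Distance 5: (row=1, col=0), (row=1, col=8), (row=2, col=1), (row=2, col=7), (row=3, col=2), (row=3, col=6), (row=4, col=3)
  Distance 6: (row=2, col=0), (row=2, col=8), (row=3, col=7), (row=4, col=4), (row=4, col=6), (row=5, col=3)
  Distance 7: (row=3, col=8), (row=5, col=4), (row=5, col=6)
  Distance 8: (row=5, col=7), (row=6, col=4), (row=6, col=6)
  Distance 9: (row=5, col=8), (row=7, col=4), (row=7, col=6)
  Distance 10: (row=6, col=8), (row=7, col=3), (row=7, col=5), (row=7, col=7), (row=8, col=6)
  Distance 11: (row=7, col=2), (row=8, col=3), (row=8, col=5), (row=8, col=7), (row=9, col=6)
  Distance 12: (row=6, col=2), (row=7, col=1), (row=8, col=2), (row=8, col=8), (row=9, col=5), (row=9, col=7)
  Distance 13: (row=8, col=1), (row=9, col=4), (row=9, col=8)
  Distance 14: (row=8, col=0), (row=9, col=1)
  Distance 15: (row=9, col=0)
Total reachable: 66 (grid has 70 open cells total)

Answer: Reachable cells: 66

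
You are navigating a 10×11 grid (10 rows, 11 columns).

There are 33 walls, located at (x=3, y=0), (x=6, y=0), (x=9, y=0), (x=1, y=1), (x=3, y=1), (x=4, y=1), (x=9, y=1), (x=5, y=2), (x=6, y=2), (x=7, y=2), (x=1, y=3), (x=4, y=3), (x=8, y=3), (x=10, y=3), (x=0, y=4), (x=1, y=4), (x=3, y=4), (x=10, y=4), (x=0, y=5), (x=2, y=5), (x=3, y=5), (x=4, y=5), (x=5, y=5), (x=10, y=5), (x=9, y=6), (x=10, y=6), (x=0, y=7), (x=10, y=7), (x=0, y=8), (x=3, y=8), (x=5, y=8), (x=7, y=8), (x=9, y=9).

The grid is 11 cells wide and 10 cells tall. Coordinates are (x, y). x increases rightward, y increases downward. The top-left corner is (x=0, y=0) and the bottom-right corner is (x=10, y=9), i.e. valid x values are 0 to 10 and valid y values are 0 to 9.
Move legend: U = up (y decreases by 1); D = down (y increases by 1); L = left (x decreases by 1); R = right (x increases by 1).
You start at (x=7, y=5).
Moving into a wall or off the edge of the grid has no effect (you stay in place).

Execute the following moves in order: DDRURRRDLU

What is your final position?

Answer: Final position: (x=7, y=6)

Derivation:
Start: (x=7, y=5)
  D (down): (x=7, y=5) -> (x=7, y=6)
  D (down): (x=7, y=6) -> (x=7, y=7)
  R (right): (x=7, y=7) -> (x=8, y=7)
  U (up): (x=8, y=7) -> (x=8, y=6)
  [×3]R (right): blocked, stay at (x=8, y=6)
  D (down): (x=8, y=6) -> (x=8, y=7)
  L (left): (x=8, y=7) -> (x=7, y=7)
  U (up): (x=7, y=7) -> (x=7, y=6)
Final: (x=7, y=6)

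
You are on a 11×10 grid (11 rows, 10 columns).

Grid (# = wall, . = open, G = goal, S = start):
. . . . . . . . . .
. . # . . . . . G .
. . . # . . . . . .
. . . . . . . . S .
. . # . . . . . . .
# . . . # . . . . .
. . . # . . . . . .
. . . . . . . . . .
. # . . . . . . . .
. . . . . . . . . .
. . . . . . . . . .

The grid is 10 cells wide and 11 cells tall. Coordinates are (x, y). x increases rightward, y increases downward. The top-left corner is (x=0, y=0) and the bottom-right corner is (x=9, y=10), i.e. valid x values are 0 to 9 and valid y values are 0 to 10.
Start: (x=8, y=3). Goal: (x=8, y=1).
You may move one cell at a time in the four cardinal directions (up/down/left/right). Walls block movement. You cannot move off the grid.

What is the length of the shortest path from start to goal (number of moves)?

BFS from (x=8, y=3) until reaching (x=8, y=1):
  Distance 0: (x=8, y=3)
  Distance 1: (x=8, y=2), (x=7, y=3), (x=9, y=3), (x=8, y=4)
  Distance 2: (x=8, y=1), (x=7, y=2), (x=9, y=2), (x=6, y=3), (x=7, y=4), (x=9, y=4), (x=8, y=5)  <- goal reached here
One shortest path (2 moves): (x=8, y=3) -> (x=8, y=2) -> (x=8, y=1)

Answer: Shortest path length: 2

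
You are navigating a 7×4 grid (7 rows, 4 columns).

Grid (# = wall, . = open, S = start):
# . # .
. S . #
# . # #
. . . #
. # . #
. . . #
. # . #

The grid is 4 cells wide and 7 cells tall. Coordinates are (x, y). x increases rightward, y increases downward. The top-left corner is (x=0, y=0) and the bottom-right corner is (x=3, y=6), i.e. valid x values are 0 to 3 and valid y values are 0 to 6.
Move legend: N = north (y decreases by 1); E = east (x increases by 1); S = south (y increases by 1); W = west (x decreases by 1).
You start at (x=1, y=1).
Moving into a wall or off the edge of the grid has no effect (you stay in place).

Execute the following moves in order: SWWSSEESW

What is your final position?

Answer: Final position: (x=2, y=4)

Derivation:
Start: (x=1, y=1)
  S (south): (x=1, y=1) -> (x=1, y=2)
  W (west): blocked, stay at (x=1, y=2)
  W (west): blocked, stay at (x=1, y=2)
  S (south): (x=1, y=2) -> (x=1, y=3)
  S (south): blocked, stay at (x=1, y=3)
  E (east): (x=1, y=3) -> (x=2, y=3)
  E (east): blocked, stay at (x=2, y=3)
  S (south): (x=2, y=3) -> (x=2, y=4)
  W (west): blocked, stay at (x=2, y=4)
Final: (x=2, y=4)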